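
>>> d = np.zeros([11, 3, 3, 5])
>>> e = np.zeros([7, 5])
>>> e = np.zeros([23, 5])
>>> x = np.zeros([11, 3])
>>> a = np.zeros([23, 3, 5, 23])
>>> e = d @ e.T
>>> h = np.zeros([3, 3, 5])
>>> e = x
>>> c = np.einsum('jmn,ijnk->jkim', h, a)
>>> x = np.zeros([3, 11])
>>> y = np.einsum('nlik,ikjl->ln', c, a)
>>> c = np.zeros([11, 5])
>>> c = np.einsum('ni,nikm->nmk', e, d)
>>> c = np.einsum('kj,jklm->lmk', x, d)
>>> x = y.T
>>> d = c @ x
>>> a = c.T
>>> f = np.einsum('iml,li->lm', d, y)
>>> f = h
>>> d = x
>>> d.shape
(3, 23)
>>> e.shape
(11, 3)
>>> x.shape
(3, 23)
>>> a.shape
(3, 5, 3)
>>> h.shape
(3, 3, 5)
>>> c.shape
(3, 5, 3)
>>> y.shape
(23, 3)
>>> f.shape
(3, 3, 5)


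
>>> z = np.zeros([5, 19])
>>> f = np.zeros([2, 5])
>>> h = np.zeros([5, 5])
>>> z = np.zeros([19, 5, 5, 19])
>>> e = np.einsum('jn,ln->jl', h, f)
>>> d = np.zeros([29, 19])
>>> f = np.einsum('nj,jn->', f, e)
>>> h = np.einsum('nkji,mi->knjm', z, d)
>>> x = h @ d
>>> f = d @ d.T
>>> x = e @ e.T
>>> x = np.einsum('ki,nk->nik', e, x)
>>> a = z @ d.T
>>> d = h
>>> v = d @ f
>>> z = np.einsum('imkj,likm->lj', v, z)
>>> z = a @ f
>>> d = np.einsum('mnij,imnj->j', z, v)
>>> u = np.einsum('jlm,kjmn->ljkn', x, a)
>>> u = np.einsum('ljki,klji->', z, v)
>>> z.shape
(19, 5, 5, 29)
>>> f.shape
(29, 29)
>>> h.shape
(5, 19, 5, 29)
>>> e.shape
(5, 2)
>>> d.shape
(29,)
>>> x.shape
(5, 2, 5)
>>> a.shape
(19, 5, 5, 29)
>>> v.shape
(5, 19, 5, 29)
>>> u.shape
()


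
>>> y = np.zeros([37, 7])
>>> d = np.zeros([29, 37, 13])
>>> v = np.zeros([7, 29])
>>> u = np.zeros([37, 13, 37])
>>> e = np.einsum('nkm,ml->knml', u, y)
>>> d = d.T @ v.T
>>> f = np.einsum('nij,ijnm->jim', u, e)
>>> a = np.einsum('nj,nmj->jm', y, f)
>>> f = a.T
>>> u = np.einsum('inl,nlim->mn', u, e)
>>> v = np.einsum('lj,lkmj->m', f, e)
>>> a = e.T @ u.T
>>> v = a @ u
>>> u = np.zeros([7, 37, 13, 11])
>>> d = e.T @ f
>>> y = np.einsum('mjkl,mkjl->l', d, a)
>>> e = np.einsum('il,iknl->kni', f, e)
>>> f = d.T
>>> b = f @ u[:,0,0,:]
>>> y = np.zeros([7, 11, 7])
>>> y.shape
(7, 11, 7)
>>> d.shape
(7, 37, 37, 7)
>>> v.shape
(7, 37, 37, 13)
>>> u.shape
(7, 37, 13, 11)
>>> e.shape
(37, 37, 13)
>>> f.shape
(7, 37, 37, 7)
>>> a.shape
(7, 37, 37, 7)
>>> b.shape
(7, 37, 37, 11)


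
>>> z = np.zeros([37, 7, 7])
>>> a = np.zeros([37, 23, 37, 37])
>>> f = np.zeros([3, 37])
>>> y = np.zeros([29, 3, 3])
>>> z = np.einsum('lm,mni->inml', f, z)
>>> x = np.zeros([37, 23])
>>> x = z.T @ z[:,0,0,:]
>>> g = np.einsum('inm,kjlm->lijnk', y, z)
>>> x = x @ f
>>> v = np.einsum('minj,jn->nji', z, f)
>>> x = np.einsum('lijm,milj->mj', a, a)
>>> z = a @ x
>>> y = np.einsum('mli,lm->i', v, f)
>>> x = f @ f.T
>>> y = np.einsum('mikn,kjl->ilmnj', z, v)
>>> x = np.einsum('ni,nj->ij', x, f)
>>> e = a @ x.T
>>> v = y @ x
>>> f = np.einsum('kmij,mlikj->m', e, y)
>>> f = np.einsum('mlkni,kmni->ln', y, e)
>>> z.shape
(37, 23, 37, 37)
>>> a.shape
(37, 23, 37, 37)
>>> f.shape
(7, 37)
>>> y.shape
(23, 7, 37, 37, 3)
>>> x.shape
(3, 37)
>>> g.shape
(37, 29, 7, 3, 7)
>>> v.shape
(23, 7, 37, 37, 37)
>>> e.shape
(37, 23, 37, 3)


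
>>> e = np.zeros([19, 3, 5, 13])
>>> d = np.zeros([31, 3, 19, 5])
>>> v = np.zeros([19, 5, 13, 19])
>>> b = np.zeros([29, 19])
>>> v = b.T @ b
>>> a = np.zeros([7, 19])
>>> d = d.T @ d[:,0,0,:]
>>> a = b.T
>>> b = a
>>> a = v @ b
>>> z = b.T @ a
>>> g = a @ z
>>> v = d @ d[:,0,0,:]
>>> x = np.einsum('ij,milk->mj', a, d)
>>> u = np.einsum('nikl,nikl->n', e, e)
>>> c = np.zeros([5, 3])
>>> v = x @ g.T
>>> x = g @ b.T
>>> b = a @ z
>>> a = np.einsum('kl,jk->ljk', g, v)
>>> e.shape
(19, 3, 5, 13)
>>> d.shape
(5, 19, 3, 5)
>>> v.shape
(5, 19)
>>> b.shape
(19, 29)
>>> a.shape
(29, 5, 19)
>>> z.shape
(29, 29)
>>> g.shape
(19, 29)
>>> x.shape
(19, 19)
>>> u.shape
(19,)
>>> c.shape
(5, 3)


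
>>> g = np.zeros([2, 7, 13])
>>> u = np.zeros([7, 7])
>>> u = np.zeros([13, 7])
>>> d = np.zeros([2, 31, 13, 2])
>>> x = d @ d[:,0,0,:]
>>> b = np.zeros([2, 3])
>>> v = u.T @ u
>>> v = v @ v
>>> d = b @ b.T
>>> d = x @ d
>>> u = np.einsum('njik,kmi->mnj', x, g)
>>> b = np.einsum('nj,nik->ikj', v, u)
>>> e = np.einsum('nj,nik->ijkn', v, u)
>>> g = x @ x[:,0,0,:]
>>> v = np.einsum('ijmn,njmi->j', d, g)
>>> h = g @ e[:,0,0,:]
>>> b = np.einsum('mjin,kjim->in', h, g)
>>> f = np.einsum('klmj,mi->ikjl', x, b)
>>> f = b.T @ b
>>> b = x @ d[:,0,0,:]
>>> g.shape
(2, 31, 13, 2)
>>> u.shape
(7, 2, 31)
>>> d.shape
(2, 31, 13, 2)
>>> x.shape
(2, 31, 13, 2)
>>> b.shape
(2, 31, 13, 2)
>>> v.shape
(31,)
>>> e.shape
(2, 7, 31, 7)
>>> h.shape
(2, 31, 13, 7)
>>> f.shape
(7, 7)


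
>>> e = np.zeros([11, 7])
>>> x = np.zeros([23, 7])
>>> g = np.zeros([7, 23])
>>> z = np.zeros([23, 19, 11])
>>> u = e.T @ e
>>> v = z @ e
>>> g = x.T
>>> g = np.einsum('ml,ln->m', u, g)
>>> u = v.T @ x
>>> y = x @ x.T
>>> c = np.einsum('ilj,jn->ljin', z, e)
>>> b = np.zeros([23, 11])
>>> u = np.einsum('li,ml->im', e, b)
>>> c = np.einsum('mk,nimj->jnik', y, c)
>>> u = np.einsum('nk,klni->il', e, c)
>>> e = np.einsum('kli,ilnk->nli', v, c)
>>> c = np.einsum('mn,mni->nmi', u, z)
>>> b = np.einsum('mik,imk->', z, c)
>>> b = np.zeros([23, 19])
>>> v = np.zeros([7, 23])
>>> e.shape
(11, 19, 7)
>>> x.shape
(23, 7)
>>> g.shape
(7,)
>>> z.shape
(23, 19, 11)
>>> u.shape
(23, 19)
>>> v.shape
(7, 23)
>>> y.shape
(23, 23)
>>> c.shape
(19, 23, 11)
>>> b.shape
(23, 19)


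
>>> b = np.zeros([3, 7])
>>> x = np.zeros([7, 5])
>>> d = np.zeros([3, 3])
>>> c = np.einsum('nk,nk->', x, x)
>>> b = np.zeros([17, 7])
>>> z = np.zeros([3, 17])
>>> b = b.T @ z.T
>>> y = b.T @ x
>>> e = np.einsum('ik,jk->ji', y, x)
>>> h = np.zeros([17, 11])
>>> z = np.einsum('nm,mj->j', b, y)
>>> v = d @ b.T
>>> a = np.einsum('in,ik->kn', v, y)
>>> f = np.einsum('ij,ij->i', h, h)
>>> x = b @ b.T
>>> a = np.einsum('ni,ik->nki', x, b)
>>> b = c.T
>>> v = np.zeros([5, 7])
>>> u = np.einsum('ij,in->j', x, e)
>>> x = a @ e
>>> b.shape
()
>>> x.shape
(7, 3, 3)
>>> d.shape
(3, 3)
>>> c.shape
()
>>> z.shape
(5,)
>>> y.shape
(3, 5)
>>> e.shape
(7, 3)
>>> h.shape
(17, 11)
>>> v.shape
(5, 7)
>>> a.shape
(7, 3, 7)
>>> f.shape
(17,)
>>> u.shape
(7,)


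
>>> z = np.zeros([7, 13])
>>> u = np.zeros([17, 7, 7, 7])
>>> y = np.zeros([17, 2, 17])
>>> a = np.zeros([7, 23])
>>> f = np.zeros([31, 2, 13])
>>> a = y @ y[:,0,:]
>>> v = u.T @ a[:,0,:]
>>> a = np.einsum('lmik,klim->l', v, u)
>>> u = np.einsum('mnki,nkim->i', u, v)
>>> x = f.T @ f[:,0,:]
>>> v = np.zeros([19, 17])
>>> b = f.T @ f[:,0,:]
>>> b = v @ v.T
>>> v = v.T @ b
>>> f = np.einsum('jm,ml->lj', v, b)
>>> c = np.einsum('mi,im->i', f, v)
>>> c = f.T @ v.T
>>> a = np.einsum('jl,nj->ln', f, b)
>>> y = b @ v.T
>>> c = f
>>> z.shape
(7, 13)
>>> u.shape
(7,)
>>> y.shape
(19, 17)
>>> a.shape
(17, 19)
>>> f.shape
(19, 17)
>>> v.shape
(17, 19)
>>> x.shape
(13, 2, 13)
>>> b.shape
(19, 19)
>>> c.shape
(19, 17)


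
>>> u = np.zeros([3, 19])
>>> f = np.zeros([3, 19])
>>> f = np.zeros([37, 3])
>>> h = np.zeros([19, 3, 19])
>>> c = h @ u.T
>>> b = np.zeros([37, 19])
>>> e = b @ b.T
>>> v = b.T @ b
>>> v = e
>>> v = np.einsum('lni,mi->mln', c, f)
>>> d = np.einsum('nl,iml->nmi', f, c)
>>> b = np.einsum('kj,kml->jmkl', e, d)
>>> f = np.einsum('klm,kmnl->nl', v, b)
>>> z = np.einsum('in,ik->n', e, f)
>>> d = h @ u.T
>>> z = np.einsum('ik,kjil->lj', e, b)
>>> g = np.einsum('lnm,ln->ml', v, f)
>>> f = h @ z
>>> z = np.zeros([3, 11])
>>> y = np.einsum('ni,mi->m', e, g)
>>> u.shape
(3, 19)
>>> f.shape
(19, 3, 3)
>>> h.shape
(19, 3, 19)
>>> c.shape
(19, 3, 3)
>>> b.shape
(37, 3, 37, 19)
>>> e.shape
(37, 37)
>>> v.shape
(37, 19, 3)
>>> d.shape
(19, 3, 3)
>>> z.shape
(3, 11)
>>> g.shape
(3, 37)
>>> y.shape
(3,)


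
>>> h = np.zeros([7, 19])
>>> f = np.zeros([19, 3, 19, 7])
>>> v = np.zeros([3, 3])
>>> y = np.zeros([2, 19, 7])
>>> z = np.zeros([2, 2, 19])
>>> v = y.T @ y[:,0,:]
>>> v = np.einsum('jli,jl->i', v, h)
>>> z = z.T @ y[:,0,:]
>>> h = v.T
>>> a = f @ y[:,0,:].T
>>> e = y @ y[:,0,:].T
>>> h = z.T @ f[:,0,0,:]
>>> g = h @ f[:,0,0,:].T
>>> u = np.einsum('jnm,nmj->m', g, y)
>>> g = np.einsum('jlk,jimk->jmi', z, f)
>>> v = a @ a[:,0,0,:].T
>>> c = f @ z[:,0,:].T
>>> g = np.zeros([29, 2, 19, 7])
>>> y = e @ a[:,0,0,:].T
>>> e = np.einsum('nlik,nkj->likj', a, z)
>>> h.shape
(7, 2, 7)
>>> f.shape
(19, 3, 19, 7)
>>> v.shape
(19, 3, 19, 19)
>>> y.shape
(2, 19, 19)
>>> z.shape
(19, 2, 7)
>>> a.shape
(19, 3, 19, 2)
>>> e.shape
(3, 19, 2, 7)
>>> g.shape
(29, 2, 19, 7)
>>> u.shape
(19,)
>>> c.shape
(19, 3, 19, 19)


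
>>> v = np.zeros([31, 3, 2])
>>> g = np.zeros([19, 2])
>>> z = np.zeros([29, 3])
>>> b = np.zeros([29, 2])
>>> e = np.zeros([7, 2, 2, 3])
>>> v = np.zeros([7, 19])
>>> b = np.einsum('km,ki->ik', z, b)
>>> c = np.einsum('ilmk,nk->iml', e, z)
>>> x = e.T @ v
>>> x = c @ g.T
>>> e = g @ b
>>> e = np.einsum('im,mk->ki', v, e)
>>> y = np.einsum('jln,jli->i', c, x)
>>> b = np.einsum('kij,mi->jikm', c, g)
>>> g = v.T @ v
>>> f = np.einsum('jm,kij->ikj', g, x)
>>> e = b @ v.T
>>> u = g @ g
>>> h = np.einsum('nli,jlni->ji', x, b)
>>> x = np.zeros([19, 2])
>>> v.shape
(7, 19)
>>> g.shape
(19, 19)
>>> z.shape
(29, 3)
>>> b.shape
(2, 2, 7, 19)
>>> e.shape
(2, 2, 7, 7)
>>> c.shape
(7, 2, 2)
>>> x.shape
(19, 2)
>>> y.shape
(19,)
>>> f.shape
(2, 7, 19)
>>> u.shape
(19, 19)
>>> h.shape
(2, 19)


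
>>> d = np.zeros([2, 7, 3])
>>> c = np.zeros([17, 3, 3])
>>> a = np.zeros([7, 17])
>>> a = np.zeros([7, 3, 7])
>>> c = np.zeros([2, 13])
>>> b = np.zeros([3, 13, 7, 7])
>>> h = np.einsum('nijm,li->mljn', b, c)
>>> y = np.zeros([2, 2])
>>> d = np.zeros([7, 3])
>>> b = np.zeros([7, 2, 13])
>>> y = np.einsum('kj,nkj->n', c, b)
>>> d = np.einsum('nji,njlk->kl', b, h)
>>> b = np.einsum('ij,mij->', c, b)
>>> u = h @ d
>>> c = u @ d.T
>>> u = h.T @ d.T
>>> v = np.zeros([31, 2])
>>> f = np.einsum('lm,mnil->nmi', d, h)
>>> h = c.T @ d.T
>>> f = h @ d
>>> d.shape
(3, 7)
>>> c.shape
(7, 2, 7, 3)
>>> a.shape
(7, 3, 7)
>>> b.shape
()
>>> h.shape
(3, 7, 2, 3)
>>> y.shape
(7,)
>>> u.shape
(3, 7, 2, 3)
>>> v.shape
(31, 2)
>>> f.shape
(3, 7, 2, 7)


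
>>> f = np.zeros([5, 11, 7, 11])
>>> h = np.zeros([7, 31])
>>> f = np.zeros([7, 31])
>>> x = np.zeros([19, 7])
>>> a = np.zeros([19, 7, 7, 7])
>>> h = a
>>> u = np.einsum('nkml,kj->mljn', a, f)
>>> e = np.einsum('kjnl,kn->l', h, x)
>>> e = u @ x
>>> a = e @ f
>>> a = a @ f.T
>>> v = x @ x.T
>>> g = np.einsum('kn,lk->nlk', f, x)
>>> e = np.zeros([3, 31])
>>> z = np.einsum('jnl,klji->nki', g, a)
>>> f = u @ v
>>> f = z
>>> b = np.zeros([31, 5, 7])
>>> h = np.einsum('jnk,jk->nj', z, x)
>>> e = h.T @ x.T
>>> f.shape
(19, 7, 7)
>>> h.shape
(7, 19)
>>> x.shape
(19, 7)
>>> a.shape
(7, 7, 31, 7)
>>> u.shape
(7, 7, 31, 19)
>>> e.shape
(19, 19)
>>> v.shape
(19, 19)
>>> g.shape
(31, 19, 7)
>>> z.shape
(19, 7, 7)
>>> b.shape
(31, 5, 7)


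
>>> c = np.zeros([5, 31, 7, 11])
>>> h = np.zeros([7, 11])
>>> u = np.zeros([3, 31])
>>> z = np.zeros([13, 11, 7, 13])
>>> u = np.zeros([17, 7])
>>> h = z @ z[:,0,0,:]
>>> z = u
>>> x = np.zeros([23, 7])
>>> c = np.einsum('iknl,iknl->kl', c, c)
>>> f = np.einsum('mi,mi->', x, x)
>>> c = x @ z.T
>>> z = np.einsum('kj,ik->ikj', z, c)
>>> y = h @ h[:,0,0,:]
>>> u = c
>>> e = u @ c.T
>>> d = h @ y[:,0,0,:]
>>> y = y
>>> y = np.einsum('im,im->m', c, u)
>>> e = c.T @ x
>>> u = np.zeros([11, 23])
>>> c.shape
(23, 17)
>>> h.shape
(13, 11, 7, 13)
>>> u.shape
(11, 23)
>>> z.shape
(23, 17, 7)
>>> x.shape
(23, 7)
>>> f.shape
()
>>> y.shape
(17,)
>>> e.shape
(17, 7)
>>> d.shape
(13, 11, 7, 13)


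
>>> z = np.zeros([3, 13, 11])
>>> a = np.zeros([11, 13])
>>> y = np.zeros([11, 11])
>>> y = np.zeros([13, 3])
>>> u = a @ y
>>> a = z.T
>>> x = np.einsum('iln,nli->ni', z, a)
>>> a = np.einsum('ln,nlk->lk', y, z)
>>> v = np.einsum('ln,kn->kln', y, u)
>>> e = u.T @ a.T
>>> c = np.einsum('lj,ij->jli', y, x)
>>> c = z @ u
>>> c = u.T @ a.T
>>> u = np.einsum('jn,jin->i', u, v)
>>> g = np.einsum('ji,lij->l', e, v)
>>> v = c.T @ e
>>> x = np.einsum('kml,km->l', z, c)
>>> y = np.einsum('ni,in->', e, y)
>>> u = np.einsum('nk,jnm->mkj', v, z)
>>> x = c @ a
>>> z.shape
(3, 13, 11)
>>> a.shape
(13, 11)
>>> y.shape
()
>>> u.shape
(11, 13, 3)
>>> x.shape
(3, 11)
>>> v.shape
(13, 13)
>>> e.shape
(3, 13)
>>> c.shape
(3, 13)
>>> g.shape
(11,)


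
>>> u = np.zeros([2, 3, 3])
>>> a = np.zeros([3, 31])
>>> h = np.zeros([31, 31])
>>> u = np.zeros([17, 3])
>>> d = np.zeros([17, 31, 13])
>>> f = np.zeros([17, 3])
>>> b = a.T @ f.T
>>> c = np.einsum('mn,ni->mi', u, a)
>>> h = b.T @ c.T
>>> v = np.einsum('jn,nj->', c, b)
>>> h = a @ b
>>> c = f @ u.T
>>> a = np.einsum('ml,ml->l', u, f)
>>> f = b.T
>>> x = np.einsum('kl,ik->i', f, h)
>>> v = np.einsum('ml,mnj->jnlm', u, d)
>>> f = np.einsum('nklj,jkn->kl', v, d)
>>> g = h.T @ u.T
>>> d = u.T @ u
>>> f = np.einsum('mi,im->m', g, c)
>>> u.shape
(17, 3)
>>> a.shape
(3,)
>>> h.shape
(3, 17)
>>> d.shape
(3, 3)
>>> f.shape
(17,)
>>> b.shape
(31, 17)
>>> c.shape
(17, 17)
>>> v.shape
(13, 31, 3, 17)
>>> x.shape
(3,)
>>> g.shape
(17, 17)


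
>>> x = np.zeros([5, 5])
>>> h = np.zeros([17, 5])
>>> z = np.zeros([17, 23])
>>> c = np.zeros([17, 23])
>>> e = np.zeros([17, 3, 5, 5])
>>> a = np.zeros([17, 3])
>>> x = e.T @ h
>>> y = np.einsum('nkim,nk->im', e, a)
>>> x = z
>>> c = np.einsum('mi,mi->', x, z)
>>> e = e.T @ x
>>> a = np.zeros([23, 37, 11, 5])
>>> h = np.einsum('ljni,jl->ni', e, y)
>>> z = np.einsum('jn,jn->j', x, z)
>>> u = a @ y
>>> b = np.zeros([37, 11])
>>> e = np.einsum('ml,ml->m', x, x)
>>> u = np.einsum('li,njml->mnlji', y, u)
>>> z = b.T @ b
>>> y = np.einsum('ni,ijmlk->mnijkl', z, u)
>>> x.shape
(17, 23)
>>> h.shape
(3, 23)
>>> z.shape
(11, 11)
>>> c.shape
()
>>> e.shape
(17,)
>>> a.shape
(23, 37, 11, 5)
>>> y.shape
(5, 11, 11, 23, 5, 37)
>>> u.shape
(11, 23, 5, 37, 5)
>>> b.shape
(37, 11)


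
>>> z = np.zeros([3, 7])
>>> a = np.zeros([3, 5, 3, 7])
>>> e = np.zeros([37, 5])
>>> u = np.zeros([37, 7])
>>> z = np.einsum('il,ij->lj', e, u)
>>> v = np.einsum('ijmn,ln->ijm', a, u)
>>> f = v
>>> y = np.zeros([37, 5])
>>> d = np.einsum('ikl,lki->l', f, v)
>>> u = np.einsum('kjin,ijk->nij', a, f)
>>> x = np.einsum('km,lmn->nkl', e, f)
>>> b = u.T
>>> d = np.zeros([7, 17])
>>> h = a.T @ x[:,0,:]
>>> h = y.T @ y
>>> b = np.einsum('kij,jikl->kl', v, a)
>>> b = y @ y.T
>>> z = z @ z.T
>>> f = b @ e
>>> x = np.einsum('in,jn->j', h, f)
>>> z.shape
(5, 5)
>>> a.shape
(3, 5, 3, 7)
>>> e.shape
(37, 5)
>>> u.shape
(7, 3, 5)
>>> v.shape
(3, 5, 3)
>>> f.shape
(37, 5)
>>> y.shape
(37, 5)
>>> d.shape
(7, 17)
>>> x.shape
(37,)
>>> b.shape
(37, 37)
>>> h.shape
(5, 5)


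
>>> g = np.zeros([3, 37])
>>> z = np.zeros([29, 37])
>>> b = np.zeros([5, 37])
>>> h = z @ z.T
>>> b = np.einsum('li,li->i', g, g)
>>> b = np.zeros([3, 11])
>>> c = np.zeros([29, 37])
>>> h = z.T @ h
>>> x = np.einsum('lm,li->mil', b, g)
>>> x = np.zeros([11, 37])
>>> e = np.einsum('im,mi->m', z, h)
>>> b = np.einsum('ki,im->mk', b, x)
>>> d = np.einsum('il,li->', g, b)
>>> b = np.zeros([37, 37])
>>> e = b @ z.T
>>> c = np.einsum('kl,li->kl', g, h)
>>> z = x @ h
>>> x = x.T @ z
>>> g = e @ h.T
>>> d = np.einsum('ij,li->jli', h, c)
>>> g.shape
(37, 37)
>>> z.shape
(11, 29)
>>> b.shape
(37, 37)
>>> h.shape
(37, 29)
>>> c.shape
(3, 37)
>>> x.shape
(37, 29)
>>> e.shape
(37, 29)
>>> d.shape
(29, 3, 37)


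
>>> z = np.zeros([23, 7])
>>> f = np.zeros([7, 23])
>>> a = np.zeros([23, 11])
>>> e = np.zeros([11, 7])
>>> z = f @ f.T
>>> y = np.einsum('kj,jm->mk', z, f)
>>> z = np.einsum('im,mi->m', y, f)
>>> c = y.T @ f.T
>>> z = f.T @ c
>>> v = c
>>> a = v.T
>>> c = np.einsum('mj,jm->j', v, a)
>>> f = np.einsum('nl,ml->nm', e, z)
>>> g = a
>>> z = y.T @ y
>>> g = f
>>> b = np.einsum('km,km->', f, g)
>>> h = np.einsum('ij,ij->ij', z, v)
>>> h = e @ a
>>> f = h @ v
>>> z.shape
(7, 7)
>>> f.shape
(11, 7)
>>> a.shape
(7, 7)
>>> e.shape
(11, 7)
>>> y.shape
(23, 7)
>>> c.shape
(7,)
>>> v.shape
(7, 7)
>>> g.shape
(11, 23)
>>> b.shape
()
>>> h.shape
(11, 7)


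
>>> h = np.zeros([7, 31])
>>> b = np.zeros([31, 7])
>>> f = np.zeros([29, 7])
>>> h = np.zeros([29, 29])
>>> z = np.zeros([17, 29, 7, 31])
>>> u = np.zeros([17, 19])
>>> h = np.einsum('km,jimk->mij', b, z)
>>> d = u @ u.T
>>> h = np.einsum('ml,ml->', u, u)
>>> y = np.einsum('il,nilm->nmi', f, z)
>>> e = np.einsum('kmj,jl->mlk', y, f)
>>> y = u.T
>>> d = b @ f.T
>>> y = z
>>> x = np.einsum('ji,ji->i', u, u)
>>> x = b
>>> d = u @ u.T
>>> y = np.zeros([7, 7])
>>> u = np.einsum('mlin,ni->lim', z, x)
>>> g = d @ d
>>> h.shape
()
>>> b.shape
(31, 7)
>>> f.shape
(29, 7)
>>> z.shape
(17, 29, 7, 31)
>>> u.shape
(29, 7, 17)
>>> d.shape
(17, 17)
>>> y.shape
(7, 7)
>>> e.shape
(31, 7, 17)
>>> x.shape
(31, 7)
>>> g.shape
(17, 17)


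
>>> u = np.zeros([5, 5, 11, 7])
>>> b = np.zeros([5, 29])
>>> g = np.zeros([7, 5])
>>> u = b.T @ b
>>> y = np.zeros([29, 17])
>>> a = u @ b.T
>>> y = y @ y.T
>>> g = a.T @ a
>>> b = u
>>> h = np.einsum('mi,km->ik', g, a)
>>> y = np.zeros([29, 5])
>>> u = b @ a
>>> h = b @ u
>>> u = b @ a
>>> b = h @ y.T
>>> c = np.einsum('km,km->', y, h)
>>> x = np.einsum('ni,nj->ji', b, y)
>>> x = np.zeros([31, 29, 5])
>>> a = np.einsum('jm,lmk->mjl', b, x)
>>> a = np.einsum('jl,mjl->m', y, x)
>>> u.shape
(29, 5)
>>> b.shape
(29, 29)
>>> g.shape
(5, 5)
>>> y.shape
(29, 5)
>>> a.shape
(31,)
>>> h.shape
(29, 5)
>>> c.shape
()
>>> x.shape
(31, 29, 5)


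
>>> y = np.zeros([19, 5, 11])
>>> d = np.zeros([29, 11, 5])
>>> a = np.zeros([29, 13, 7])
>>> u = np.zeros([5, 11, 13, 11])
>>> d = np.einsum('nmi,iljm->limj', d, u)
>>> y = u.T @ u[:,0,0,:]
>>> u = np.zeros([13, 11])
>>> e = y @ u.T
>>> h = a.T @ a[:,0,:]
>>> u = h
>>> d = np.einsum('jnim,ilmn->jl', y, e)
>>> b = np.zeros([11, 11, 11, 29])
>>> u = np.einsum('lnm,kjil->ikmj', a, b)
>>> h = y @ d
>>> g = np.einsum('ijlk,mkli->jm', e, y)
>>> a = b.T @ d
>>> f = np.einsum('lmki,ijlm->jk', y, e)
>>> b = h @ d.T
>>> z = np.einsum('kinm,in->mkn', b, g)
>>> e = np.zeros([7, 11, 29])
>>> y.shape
(11, 13, 11, 11)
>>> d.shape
(11, 13)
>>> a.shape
(29, 11, 11, 13)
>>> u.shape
(11, 11, 7, 11)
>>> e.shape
(7, 11, 29)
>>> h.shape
(11, 13, 11, 13)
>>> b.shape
(11, 13, 11, 11)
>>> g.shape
(13, 11)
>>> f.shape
(13, 11)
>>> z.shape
(11, 11, 11)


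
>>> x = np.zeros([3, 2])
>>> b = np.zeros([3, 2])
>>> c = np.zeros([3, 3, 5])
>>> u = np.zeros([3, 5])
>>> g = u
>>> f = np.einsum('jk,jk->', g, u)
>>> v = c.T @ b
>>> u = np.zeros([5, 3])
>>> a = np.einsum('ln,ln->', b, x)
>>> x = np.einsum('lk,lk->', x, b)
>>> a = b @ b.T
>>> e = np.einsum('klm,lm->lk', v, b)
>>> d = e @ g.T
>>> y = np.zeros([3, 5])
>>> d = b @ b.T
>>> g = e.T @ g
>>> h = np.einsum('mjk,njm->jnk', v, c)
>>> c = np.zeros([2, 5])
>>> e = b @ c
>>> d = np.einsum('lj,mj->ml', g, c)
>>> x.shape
()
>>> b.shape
(3, 2)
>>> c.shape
(2, 5)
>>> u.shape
(5, 3)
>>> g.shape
(5, 5)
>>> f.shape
()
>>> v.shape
(5, 3, 2)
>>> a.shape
(3, 3)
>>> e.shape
(3, 5)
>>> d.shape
(2, 5)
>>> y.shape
(3, 5)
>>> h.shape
(3, 3, 2)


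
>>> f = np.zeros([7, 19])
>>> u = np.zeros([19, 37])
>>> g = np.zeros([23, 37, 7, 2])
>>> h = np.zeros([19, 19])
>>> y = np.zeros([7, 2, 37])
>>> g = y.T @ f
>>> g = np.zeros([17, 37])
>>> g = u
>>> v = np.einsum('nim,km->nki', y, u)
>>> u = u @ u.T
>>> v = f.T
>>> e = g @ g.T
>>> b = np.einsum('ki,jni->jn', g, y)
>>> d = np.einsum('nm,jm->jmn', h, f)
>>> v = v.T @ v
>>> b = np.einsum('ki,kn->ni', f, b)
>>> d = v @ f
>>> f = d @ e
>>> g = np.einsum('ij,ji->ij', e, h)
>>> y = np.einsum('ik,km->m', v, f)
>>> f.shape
(7, 19)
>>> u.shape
(19, 19)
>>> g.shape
(19, 19)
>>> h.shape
(19, 19)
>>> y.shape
(19,)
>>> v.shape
(7, 7)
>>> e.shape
(19, 19)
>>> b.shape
(2, 19)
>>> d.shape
(7, 19)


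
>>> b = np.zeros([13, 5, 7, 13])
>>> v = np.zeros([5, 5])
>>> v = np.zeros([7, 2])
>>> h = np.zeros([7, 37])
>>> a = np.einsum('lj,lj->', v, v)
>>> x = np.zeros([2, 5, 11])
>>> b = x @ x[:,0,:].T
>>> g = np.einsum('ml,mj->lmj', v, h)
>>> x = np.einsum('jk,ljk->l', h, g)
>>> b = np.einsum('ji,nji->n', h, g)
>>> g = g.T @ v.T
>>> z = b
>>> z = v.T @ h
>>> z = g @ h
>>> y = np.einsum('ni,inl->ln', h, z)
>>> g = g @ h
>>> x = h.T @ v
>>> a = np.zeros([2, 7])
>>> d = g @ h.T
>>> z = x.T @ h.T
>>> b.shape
(2,)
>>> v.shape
(7, 2)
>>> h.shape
(7, 37)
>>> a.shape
(2, 7)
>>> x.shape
(37, 2)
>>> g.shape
(37, 7, 37)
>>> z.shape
(2, 7)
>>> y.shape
(37, 7)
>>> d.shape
(37, 7, 7)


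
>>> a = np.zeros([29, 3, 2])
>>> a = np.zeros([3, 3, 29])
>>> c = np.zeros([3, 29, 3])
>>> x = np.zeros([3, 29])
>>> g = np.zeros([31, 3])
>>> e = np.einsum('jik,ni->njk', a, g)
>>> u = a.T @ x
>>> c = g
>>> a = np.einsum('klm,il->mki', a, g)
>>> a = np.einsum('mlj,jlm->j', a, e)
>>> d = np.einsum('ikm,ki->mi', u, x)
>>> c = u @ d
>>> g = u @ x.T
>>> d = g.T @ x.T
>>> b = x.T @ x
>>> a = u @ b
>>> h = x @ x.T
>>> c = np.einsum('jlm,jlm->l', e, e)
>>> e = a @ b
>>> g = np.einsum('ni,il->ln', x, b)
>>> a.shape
(29, 3, 29)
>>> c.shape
(3,)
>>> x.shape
(3, 29)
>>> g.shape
(29, 3)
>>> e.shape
(29, 3, 29)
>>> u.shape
(29, 3, 29)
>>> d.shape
(3, 3, 3)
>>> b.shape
(29, 29)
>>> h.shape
(3, 3)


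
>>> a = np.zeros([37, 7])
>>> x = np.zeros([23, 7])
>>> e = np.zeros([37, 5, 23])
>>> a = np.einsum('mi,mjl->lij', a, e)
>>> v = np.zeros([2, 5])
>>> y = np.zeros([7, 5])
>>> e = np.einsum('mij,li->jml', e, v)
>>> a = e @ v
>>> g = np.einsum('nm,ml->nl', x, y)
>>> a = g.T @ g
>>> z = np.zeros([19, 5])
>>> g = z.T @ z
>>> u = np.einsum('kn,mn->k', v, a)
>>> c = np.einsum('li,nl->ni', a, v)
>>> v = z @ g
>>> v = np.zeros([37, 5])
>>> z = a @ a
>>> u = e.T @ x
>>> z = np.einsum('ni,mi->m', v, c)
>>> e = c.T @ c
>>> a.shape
(5, 5)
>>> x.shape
(23, 7)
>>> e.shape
(5, 5)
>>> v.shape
(37, 5)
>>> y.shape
(7, 5)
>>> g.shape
(5, 5)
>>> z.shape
(2,)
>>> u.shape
(2, 37, 7)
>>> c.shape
(2, 5)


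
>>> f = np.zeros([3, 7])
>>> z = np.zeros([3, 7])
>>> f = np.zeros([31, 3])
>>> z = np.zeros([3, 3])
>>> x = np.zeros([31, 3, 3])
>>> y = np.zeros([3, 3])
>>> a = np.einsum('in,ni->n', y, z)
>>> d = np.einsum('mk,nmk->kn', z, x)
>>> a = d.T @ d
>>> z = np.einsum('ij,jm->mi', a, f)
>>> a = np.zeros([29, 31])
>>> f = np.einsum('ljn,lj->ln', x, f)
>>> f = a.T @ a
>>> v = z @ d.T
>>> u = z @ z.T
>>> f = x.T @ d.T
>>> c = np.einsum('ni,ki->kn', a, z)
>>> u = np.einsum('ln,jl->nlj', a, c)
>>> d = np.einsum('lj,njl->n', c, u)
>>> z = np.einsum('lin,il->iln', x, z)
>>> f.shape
(3, 3, 3)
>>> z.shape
(3, 31, 3)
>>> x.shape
(31, 3, 3)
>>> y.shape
(3, 3)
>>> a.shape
(29, 31)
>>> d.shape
(31,)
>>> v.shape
(3, 3)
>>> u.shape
(31, 29, 3)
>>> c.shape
(3, 29)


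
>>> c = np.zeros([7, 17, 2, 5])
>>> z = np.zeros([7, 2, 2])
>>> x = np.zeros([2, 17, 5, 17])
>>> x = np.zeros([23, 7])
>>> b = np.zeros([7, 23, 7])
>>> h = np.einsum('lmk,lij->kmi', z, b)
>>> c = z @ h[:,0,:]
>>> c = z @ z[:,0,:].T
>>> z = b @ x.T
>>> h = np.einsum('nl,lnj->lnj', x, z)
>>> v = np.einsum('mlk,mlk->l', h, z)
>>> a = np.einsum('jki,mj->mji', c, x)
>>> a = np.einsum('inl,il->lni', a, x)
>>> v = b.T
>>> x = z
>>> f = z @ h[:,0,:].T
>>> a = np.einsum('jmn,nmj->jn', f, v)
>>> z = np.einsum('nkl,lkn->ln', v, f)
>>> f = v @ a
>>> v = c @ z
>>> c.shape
(7, 2, 7)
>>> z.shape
(7, 7)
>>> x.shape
(7, 23, 23)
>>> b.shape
(7, 23, 7)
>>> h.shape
(7, 23, 23)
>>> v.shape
(7, 2, 7)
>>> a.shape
(7, 7)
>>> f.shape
(7, 23, 7)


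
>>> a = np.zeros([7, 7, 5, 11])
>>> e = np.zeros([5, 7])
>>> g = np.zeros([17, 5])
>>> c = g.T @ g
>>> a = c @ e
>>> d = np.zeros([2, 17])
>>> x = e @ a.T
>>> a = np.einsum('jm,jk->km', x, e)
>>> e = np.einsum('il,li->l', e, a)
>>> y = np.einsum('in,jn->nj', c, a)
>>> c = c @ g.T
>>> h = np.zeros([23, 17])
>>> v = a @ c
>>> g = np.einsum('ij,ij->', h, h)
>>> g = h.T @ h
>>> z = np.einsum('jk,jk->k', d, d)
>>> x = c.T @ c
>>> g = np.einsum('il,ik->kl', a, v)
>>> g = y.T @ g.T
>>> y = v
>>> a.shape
(7, 5)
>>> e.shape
(7,)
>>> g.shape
(7, 17)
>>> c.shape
(5, 17)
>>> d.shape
(2, 17)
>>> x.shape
(17, 17)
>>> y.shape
(7, 17)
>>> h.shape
(23, 17)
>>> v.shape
(7, 17)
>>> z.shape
(17,)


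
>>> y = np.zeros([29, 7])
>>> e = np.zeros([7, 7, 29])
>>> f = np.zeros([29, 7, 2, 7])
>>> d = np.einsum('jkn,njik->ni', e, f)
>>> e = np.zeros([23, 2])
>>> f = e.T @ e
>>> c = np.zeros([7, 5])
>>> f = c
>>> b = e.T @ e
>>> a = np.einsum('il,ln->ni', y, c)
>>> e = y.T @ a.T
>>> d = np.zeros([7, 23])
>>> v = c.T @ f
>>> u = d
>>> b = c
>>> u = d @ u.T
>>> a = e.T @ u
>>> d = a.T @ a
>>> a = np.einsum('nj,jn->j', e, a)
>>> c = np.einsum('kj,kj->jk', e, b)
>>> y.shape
(29, 7)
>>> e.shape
(7, 5)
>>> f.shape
(7, 5)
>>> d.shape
(7, 7)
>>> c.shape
(5, 7)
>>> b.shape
(7, 5)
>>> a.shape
(5,)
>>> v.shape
(5, 5)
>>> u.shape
(7, 7)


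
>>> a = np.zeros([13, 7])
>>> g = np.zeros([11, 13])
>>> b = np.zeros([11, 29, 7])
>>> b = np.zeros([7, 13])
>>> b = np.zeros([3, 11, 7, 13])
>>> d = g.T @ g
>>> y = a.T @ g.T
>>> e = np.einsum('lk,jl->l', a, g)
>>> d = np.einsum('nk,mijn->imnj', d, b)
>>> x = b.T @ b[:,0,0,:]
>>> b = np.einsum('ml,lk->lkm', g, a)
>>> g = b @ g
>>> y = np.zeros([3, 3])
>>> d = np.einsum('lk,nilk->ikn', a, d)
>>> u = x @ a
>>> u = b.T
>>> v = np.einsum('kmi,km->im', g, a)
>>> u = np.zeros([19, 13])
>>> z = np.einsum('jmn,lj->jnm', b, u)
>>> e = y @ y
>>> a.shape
(13, 7)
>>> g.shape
(13, 7, 13)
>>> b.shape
(13, 7, 11)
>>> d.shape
(3, 7, 11)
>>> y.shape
(3, 3)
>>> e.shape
(3, 3)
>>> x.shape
(13, 7, 11, 13)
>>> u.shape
(19, 13)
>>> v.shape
(13, 7)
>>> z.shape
(13, 11, 7)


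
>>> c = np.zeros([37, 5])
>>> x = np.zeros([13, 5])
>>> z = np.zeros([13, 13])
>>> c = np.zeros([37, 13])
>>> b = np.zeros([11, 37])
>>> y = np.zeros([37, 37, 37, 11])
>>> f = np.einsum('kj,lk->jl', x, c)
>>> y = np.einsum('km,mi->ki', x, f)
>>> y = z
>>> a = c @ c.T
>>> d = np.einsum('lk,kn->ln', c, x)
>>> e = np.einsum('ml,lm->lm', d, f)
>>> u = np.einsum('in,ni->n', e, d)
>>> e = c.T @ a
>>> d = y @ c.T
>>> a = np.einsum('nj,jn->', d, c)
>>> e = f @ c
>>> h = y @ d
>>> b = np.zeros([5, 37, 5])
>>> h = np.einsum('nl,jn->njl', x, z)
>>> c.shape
(37, 13)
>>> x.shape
(13, 5)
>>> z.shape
(13, 13)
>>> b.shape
(5, 37, 5)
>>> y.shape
(13, 13)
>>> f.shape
(5, 37)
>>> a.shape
()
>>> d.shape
(13, 37)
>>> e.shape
(5, 13)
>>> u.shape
(37,)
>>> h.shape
(13, 13, 5)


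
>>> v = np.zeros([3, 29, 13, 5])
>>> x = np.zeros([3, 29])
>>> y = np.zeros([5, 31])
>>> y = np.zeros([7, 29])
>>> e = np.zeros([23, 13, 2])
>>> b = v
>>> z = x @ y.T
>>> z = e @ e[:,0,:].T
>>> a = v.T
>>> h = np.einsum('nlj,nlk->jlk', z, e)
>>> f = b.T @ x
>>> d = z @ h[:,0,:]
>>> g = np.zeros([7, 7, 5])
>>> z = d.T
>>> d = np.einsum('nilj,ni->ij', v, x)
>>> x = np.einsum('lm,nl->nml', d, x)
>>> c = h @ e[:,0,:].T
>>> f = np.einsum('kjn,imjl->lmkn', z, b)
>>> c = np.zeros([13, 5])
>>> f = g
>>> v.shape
(3, 29, 13, 5)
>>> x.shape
(3, 5, 29)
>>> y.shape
(7, 29)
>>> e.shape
(23, 13, 2)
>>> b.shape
(3, 29, 13, 5)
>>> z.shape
(2, 13, 23)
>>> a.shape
(5, 13, 29, 3)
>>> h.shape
(23, 13, 2)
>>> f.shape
(7, 7, 5)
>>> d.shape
(29, 5)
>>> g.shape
(7, 7, 5)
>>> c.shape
(13, 5)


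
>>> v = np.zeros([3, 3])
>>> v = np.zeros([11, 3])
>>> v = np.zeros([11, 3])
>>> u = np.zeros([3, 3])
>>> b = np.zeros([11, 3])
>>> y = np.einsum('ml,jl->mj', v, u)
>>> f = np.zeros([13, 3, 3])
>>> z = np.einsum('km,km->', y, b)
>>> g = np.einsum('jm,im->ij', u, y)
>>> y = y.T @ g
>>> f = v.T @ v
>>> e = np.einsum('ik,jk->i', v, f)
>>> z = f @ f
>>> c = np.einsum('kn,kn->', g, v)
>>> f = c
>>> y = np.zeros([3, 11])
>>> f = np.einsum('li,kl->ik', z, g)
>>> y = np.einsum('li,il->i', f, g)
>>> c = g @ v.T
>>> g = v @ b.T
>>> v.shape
(11, 3)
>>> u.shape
(3, 3)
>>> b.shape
(11, 3)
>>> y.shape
(11,)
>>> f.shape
(3, 11)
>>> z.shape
(3, 3)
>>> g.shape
(11, 11)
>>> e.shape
(11,)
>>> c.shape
(11, 11)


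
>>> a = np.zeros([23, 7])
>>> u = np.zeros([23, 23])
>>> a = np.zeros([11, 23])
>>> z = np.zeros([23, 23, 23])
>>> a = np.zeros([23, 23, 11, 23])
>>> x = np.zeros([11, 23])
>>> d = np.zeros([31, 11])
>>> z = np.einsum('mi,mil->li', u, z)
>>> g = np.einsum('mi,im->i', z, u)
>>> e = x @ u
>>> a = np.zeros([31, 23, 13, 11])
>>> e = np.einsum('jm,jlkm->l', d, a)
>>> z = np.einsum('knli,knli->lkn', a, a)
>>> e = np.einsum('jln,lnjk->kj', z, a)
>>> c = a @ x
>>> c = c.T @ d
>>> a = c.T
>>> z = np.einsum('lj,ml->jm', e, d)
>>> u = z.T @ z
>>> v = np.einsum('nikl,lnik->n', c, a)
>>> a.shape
(11, 23, 13, 23)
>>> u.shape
(31, 31)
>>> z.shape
(13, 31)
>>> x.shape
(11, 23)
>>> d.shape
(31, 11)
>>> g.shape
(23,)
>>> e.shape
(11, 13)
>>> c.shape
(23, 13, 23, 11)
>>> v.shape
(23,)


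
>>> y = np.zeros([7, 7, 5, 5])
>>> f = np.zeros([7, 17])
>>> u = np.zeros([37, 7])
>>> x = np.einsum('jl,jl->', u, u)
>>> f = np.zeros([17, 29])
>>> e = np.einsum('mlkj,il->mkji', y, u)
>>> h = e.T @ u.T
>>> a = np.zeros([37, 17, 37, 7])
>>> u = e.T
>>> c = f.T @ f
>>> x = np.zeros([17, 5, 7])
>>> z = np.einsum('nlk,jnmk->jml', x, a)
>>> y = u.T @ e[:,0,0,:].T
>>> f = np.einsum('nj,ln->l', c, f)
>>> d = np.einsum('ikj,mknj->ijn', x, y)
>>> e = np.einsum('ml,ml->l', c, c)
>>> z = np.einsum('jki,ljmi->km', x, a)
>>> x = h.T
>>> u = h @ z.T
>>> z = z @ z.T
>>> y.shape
(7, 5, 5, 7)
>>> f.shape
(17,)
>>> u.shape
(37, 5, 5, 5)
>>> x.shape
(37, 5, 5, 37)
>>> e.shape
(29,)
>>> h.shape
(37, 5, 5, 37)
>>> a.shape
(37, 17, 37, 7)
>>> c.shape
(29, 29)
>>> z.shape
(5, 5)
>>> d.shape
(17, 7, 5)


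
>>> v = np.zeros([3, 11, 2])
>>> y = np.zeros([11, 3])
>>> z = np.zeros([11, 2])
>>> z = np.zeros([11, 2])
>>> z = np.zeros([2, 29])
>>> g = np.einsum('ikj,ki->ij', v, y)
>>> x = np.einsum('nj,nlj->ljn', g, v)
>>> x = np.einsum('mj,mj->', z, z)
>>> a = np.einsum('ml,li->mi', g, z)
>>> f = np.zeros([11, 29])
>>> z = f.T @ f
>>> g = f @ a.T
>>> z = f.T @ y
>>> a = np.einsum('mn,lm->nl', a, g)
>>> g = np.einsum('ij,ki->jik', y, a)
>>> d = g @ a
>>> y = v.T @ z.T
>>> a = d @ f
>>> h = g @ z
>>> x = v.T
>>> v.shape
(3, 11, 2)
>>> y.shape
(2, 11, 29)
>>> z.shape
(29, 3)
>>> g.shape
(3, 11, 29)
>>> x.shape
(2, 11, 3)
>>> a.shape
(3, 11, 29)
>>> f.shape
(11, 29)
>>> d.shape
(3, 11, 11)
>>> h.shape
(3, 11, 3)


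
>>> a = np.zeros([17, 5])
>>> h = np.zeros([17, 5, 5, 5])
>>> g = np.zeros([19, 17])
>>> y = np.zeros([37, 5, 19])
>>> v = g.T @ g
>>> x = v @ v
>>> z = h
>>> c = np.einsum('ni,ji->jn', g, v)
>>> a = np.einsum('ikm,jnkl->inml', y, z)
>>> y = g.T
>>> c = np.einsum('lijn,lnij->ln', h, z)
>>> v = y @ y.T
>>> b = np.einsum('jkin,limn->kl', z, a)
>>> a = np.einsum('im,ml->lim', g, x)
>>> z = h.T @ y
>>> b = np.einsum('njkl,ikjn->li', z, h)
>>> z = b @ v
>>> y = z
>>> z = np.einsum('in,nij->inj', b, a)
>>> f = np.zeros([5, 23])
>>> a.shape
(17, 19, 17)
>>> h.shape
(17, 5, 5, 5)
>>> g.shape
(19, 17)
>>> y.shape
(19, 17)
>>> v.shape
(17, 17)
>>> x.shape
(17, 17)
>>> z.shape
(19, 17, 17)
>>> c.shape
(17, 5)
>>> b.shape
(19, 17)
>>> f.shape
(5, 23)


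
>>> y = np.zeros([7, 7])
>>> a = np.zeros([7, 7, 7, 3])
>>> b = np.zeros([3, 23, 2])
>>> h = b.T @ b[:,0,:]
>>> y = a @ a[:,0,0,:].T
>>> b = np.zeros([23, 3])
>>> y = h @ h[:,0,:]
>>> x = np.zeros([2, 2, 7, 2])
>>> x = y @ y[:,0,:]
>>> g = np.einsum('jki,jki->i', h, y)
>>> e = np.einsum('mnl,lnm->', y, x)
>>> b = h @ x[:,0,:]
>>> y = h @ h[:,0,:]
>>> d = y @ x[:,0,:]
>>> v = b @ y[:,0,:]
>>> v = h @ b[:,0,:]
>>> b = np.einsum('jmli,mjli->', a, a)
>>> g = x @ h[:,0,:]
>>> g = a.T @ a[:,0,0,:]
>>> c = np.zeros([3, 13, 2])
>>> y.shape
(2, 23, 2)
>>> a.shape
(7, 7, 7, 3)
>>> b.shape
()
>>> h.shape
(2, 23, 2)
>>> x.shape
(2, 23, 2)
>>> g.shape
(3, 7, 7, 3)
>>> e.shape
()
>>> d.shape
(2, 23, 2)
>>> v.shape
(2, 23, 2)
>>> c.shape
(3, 13, 2)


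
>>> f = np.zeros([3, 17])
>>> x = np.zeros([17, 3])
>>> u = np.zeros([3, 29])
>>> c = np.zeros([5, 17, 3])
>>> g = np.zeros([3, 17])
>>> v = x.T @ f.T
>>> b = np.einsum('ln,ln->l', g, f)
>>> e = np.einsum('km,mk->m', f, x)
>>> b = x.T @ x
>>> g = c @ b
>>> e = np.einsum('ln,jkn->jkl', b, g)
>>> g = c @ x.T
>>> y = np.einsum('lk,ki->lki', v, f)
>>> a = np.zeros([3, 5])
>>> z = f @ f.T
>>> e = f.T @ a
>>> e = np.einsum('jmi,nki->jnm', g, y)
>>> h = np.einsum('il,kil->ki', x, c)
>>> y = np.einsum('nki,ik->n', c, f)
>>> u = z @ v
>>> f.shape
(3, 17)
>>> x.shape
(17, 3)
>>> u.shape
(3, 3)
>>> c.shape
(5, 17, 3)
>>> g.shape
(5, 17, 17)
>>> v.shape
(3, 3)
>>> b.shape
(3, 3)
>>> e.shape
(5, 3, 17)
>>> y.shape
(5,)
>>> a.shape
(3, 5)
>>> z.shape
(3, 3)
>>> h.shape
(5, 17)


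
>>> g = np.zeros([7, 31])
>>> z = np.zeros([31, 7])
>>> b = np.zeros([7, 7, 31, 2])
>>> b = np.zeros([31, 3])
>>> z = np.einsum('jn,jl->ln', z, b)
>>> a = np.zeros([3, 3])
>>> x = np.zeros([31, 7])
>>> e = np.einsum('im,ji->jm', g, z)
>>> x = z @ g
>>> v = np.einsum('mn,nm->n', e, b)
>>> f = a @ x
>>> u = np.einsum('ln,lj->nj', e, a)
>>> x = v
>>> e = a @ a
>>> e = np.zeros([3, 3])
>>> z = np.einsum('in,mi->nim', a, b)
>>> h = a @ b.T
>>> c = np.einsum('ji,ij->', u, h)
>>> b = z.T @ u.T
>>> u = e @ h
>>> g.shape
(7, 31)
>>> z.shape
(3, 3, 31)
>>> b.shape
(31, 3, 31)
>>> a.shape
(3, 3)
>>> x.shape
(31,)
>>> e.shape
(3, 3)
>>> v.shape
(31,)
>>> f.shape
(3, 31)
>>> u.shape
(3, 31)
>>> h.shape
(3, 31)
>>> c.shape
()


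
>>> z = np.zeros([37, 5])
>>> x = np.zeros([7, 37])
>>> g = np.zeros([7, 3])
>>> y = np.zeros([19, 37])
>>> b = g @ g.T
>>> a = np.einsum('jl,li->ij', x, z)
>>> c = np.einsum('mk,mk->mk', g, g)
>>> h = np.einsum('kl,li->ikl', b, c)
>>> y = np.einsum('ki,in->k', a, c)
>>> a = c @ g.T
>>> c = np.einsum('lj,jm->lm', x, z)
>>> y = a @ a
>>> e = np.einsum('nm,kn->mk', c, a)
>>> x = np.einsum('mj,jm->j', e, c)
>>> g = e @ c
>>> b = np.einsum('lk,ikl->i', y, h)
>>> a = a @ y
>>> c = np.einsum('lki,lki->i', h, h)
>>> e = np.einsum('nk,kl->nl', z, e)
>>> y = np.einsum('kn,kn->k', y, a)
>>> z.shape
(37, 5)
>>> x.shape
(7,)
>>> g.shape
(5, 5)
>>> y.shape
(7,)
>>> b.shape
(3,)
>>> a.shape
(7, 7)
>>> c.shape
(7,)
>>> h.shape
(3, 7, 7)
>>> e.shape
(37, 7)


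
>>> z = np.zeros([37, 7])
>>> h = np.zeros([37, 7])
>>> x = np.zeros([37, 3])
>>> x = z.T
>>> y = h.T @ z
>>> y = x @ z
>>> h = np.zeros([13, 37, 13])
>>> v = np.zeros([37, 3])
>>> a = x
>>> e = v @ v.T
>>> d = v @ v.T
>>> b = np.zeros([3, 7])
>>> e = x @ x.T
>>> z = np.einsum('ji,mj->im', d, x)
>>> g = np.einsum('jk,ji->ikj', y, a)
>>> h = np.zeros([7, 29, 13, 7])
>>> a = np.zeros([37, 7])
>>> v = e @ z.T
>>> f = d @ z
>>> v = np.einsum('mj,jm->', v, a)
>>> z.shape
(37, 7)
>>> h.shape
(7, 29, 13, 7)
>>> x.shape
(7, 37)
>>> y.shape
(7, 7)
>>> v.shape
()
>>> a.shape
(37, 7)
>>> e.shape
(7, 7)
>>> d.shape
(37, 37)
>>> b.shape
(3, 7)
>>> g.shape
(37, 7, 7)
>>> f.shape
(37, 7)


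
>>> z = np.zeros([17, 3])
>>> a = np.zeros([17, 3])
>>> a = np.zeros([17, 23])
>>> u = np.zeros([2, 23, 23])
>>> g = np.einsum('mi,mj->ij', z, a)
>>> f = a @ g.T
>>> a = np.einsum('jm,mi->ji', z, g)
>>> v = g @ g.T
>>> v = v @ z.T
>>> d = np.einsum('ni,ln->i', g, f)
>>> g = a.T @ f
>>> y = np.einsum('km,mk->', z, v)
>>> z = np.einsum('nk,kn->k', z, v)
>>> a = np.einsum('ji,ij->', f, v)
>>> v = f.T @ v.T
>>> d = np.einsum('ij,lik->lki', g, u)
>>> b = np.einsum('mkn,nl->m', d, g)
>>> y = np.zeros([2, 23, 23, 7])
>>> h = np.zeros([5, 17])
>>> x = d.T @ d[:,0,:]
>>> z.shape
(3,)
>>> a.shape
()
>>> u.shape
(2, 23, 23)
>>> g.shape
(23, 3)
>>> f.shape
(17, 3)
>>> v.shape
(3, 3)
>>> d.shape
(2, 23, 23)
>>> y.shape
(2, 23, 23, 7)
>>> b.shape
(2,)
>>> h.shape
(5, 17)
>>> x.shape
(23, 23, 23)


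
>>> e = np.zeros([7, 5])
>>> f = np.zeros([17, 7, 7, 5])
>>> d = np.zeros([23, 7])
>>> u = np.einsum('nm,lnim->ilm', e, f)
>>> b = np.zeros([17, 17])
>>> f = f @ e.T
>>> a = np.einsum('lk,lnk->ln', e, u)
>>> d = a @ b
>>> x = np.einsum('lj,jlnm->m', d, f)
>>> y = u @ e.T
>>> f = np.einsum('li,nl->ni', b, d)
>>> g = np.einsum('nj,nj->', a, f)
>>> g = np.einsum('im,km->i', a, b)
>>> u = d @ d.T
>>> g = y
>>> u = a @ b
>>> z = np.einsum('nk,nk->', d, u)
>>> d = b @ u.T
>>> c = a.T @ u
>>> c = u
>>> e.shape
(7, 5)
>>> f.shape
(7, 17)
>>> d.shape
(17, 7)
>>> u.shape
(7, 17)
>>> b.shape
(17, 17)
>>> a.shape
(7, 17)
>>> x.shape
(7,)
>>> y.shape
(7, 17, 7)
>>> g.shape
(7, 17, 7)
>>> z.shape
()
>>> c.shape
(7, 17)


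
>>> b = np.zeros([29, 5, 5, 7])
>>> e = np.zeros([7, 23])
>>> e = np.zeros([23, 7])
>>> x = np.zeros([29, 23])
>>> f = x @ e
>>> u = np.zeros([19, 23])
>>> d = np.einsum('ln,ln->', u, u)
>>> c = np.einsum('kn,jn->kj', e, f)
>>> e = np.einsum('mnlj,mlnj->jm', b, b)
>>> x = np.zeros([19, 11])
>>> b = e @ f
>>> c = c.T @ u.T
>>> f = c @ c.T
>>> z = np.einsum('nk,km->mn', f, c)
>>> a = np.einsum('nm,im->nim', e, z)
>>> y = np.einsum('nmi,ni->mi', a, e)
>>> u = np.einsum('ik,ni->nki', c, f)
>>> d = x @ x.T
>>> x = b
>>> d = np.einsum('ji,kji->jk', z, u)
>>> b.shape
(7, 7)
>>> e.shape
(7, 29)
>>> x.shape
(7, 7)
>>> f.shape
(29, 29)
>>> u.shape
(29, 19, 29)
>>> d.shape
(19, 29)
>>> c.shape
(29, 19)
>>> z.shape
(19, 29)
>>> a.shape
(7, 19, 29)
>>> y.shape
(19, 29)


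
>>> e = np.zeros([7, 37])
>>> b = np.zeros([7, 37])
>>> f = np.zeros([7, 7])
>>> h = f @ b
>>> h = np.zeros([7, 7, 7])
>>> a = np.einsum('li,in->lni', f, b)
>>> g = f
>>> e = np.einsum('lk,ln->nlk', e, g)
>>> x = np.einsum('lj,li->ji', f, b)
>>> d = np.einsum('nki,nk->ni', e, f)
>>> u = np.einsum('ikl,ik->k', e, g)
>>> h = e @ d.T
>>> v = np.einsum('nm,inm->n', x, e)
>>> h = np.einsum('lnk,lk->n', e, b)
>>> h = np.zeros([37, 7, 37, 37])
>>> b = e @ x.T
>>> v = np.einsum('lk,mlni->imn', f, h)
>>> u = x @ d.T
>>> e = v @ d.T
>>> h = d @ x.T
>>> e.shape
(37, 37, 7)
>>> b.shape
(7, 7, 7)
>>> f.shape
(7, 7)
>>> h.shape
(7, 7)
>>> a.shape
(7, 37, 7)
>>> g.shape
(7, 7)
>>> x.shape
(7, 37)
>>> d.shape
(7, 37)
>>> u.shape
(7, 7)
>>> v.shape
(37, 37, 37)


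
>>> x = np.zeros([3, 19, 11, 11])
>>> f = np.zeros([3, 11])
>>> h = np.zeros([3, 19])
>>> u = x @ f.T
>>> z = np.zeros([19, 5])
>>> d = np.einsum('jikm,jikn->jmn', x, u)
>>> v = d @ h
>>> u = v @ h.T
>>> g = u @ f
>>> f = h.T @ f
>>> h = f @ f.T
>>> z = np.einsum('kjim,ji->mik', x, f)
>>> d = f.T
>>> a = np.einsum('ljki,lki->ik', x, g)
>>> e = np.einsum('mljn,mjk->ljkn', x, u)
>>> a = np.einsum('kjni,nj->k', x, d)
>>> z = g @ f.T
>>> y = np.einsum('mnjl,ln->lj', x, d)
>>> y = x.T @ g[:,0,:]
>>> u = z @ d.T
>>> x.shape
(3, 19, 11, 11)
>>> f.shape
(19, 11)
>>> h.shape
(19, 19)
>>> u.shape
(3, 11, 11)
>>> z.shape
(3, 11, 19)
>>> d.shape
(11, 19)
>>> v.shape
(3, 11, 19)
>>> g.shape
(3, 11, 11)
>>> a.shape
(3,)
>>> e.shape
(19, 11, 3, 11)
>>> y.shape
(11, 11, 19, 11)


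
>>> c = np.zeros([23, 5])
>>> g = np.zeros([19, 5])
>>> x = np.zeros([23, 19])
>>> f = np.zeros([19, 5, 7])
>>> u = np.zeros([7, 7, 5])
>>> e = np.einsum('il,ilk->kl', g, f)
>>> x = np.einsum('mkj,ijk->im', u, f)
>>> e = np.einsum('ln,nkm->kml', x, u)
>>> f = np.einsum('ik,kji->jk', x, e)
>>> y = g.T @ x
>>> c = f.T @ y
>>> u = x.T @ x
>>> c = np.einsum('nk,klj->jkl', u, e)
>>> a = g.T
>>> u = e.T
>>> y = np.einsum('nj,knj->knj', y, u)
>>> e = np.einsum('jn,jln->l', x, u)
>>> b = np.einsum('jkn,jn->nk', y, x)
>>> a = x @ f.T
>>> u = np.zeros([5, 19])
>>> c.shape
(19, 7, 5)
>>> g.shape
(19, 5)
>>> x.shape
(19, 7)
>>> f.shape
(5, 7)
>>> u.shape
(5, 19)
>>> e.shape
(5,)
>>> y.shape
(19, 5, 7)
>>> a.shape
(19, 5)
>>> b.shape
(7, 5)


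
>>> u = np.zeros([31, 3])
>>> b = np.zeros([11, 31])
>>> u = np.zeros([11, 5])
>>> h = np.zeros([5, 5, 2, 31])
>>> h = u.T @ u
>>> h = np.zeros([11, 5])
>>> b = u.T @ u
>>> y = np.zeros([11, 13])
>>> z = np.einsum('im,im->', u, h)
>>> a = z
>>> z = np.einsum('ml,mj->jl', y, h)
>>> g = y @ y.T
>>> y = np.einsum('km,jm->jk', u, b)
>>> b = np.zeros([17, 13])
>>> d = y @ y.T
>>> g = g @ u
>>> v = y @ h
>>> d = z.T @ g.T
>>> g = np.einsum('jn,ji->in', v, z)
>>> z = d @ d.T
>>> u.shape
(11, 5)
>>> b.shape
(17, 13)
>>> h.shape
(11, 5)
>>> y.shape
(5, 11)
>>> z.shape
(13, 13)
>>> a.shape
()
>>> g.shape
(13, 5)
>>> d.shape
(13, 11)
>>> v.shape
(5, 5)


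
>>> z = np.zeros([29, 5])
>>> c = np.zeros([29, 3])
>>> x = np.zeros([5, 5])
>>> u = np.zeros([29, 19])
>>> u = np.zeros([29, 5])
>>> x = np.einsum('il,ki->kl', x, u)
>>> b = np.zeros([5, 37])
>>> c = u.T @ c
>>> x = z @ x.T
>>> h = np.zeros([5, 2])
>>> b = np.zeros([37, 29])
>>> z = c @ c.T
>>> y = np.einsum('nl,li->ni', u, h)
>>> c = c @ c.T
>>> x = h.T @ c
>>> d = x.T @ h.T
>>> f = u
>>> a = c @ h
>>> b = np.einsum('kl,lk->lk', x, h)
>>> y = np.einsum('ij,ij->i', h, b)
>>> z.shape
(5, 5)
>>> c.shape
(5, 5)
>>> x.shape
(2, 5)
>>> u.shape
(29, 5)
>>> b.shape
(5, 2)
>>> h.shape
(5, 2)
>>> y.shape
(5,)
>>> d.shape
(5, 5)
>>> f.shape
(29, 5)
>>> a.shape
(5, 2)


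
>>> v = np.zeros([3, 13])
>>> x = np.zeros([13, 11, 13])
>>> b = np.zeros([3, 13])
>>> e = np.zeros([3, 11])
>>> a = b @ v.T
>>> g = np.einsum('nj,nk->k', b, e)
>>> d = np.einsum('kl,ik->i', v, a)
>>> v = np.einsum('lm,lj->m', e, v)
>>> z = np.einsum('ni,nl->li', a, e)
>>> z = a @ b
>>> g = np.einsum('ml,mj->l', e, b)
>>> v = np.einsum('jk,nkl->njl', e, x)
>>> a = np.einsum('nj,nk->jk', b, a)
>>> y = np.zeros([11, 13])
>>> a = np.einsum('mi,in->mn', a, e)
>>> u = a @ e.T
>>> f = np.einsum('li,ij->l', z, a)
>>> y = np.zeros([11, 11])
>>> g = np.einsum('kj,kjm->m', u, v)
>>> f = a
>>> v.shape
(13, 3, 13)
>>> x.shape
(13, 11, 13)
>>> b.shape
(3, 13)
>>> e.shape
(3, 11)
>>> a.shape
(13, 11)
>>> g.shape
(13,)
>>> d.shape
(3,)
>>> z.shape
(3, 13)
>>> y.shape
(11, 11)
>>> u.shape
(13, 3)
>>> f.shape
(13, 11)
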